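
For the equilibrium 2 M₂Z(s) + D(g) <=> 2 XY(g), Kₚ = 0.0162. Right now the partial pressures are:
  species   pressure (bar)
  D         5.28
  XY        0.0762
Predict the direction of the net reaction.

toward products

(M₂Z is a pure solid — omitted from Qₚ.)
Qₚ = P(XY)² / P(D) = (0.0762)² / (5.28) = 0.00110
Qₚ = 0.00110 < Kₚ = 0.0162, so the forward reaction proceeds.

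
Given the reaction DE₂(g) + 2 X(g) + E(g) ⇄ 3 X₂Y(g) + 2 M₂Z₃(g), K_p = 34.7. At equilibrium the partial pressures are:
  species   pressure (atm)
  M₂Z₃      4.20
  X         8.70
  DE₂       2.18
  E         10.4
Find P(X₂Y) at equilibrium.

P(X₂Y) = 15.0 atm

At equilibrium, K_p = P(X₂Y)³·P(M₂Z₃)² / (P(DE₂)·P(X)²·P(E)) = 34.7.
(P(X₂Y))³·(4.20)² / ((2.18)·(8.70)²·(10.4)) = 34.7
P(X₂Y)³ = 3380 ⇒ P(X₂Y) = 15.0 atm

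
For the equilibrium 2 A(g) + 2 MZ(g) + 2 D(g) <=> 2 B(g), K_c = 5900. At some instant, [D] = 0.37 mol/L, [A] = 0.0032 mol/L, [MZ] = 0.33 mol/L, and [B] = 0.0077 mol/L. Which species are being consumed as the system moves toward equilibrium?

A, MZ, D (reactants)

Q_c = [B]² / ([A]²·[MZ]²·[D]²) = (0.0077)² / ((0.0032)²·(0.33)²·(0.37)²) = 390
Q_c = 390 < K_c = 5900: net forward reaction.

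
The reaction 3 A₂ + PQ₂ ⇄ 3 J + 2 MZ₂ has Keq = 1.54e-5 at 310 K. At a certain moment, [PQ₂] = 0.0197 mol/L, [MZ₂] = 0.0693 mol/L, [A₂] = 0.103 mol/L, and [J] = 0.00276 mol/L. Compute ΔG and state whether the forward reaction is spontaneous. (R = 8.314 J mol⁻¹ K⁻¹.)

ΔG = -3.06 kJ/mol; the forward reaction is spontaneous

Q = [J]³·[MZ₂]² / ([A₂]³·[PQ₂]) = (0.00276)³·(0.0693)² / ((0.103)³·(0.0197)) = 4.69e-6
ΔG = RT ln(Q/Keq) = (8.314 J mol⁻¹ K⁻¹)(310 K) × ln(4.69e-6/1.54e-5)
   = (2.577 kJ/mol)(-1.189) = -3.06 kJ/mol
ΔG < 0, so the forward reaction is spontaneous (proceeds forward).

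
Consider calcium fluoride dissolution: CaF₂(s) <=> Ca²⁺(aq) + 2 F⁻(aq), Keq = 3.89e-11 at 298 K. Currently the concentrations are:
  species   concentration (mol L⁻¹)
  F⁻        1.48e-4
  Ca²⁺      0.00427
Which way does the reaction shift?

(CaF₂ is a pure solid — omitted from Q.)
Q = [Ca²⁺]·[F⁻]² = (0.00427)·(1.48e-4)² = 9.35e-11
Q = 9.35e-11 > Keq = 3.89e-11, so the reverse reaction proceeds.

reverse (toward reactants)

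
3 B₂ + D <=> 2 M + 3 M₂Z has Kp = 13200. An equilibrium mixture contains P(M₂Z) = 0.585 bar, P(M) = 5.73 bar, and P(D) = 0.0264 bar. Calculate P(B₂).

At equilibrium, Kp = P(M)²·P(M₂Z)³ / (P(B₂)³·P(D)) = 13200.
(5.73)²·(0.585)³ / ((P(B₂))³·(0.0264)) = 13200
P(B₂)³ = 0.0189 ⇒ P(B₂) = 0.266 bar

P(B₂) = 0.266 bar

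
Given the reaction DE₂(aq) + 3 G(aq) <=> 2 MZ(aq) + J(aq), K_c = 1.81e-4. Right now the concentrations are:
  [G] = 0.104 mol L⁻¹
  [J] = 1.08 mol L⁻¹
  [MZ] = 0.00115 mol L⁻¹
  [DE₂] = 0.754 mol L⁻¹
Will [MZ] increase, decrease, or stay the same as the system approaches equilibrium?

decrease

Q_c = [MZ]²·[J] / ([DE₂]·[G]³) = (0.00115)²·(1.08) / ((0.754)·(0.104)³) = 0.00168
Q_c = 0.00168 > K_c = 1.81e-4: net reverse reaction.
MZ is a product, so it decreases.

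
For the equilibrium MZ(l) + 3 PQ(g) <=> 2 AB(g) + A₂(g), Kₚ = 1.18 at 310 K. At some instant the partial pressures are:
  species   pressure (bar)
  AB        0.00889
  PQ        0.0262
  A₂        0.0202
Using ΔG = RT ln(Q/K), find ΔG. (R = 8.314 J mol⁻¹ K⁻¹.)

(MZ is a pure liquid — omitted from Qₚ.)
Qₚ = P(AB)²·P(A₂) / P(PQ)³ = (0.00889)²·(0.0202) / (0.0262)³ = 0.0888
ΔG = RT ln(Qₚ/Kₚ) = (8.314 J mol⁻¹ K⁻¹)(310 K) × ln(0.0888/1.18)
   = (2.577 kJ/mol)(-2.587) = -6.67 kJ/mol
ΔG < 0, so the forward reaction is spontaneous (proceeds forward).

ΔG = -6.67 kJ/mol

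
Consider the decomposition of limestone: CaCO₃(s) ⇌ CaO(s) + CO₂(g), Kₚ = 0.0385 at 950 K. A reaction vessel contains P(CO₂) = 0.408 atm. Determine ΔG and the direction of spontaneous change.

ΔG = 18.6 kJ/mol; the forward reaction is non-spontaneous

(CaCO₃, CaO are pure solids — omitted from Qₚ.)
Qₚ = P(CO₂) = 0.408
ΔG = RT ln(Qₚ/Kₚ) = (8.314 J mol⁻¹ K⁻¹)(950 K) × ln(0.408/0.0385)
   = (7.898 kJ/mol)(2.361) = 18.6 kJ/mol
ΔG > 0, so the forward reaction is non-spontaneous (proceeds in reverse).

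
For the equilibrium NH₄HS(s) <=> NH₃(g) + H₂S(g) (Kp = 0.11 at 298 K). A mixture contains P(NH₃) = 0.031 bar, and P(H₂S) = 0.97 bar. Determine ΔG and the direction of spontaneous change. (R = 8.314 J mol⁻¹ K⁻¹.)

(NH₄HS is a pure solid — omitted from Qp.)
Qp = P(NH₃)·P(H₂S) = (0.031)·(0.97) = 0.0301
ΔG = RT ln(Qp/Kp) = (8.314 J mol⁻¹ K⁻¹)(298 K) × ln(0.0301/0.11)
   = (2.478 kJ/mol)(-1.296) = -3.21 kJ/mol
ΔG < 0, so the forward reaction is spontaneous (proceeds forward).

ΔG = -3.21 kJ/mol; the forward reaction is spontaneous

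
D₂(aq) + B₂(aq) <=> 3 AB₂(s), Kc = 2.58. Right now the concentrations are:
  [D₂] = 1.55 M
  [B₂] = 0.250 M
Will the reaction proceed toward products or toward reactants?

at equilibrium

(AB₂ is a pure solid — omitted from Qc.)
Qc = 1 / ([D₂]·[B₂]) = 1 / ((1.55)·(0.250)) = 2.58
Qc = 2.58 = Kc, so the system is already at equilibrium.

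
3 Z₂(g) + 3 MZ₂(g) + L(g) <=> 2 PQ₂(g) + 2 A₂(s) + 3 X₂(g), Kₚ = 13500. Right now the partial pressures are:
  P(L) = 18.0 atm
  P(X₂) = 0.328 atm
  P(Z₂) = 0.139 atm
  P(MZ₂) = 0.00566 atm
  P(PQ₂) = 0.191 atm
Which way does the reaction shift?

(A₂ is a pure solid — omitted from Qₚ.)
Qₚ = P(PQ₂)²·P(X₂)³ / (P(Z₂)³·P(MZ₂)³·P(L)) = (0.191)²·(0.328)³ / ((0.139)³·(0.00566)³·(18.0)) = 1.47×10⁵
Qₚ = 1.47×10⁵ > Kₚ = 13500, so the reverse reaction proceeds.

to the left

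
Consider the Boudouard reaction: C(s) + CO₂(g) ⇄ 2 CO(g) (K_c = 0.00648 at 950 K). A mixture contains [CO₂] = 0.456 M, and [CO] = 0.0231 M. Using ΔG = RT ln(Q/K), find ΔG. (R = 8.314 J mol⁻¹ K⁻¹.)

(C is a pure solid — omitted from Q_c.)
Q_c = [CO]² / [CO₂] = (0.0231)² / (0.456) = 0.00117
ΔG = RT ln(Q_c/K_c) = (8.314 J mol⁻¹ K⁻¹)(950 K) × ln(0.00117/0.00648)
   = (7.898 kJ/mol)(-1.712) = -13.5 kJ/mol
ΔG < 0, so the forward reaction is spontaneous (proceeds forward).

ΔG = -13.5 kJ/mol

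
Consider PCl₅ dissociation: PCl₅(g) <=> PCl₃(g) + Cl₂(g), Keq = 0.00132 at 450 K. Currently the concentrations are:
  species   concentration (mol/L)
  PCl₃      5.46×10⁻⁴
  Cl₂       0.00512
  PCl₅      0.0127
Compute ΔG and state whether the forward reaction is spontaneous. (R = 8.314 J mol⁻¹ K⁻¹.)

Q = [PCl₃]·[Cl₂] / [PCl₅] = (5.46×10⁻⁴)·(0.00512) / (0.0127) = 2.20×10⁻⁴
ΔG = RT ln(Q/Keq) = (8.314 J mol⁻¹ K⁻¹)(450 K) × ln(2.20×10⁻⁴/0.00132)
   = (3.741 kJ/mol)(-1.792) = -6.70 kJ/mol
ΔG < 0, so the forward reaction is spontaneous (proceeds forward).

ΔG = -6.70 kJ/mol; the forward reaction is spontaneous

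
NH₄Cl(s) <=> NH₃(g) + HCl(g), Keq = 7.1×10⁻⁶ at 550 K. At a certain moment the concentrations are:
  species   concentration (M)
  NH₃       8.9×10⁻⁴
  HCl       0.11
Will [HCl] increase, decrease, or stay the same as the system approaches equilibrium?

decrease

(NH₄Cl is a pure solid — omitted from Q.)
Q = [NH₃]·[HCl] = (8.9×10⁻⁴)·(0.11) = 9.8×10⁻⁵
Q = 9.8×10⁻⁵ > Keq = 7.1×10⁻⁶: net reverse reaction.
HCl is a product, so it decreases.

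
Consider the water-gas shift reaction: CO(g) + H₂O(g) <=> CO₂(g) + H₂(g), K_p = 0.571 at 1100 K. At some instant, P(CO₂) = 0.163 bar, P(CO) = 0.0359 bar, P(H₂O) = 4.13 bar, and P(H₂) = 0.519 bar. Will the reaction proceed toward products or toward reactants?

Q_p = P(CO₂)·P(H₂) / (P(CO)·P(H₂O)) = (0.163)·(0.519) / ((0.0359)·(4.13)) = 0.571
Q_p = 0.571 = K_p, so the system is already at equilibrium.

no net change (already at equilibrium)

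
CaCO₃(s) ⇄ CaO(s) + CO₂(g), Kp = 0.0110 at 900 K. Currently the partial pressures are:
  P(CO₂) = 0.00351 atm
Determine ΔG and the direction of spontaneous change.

ΔG = -8.55 kJ/mol; the forward reaction is spontaneous

(CaCO₃, CaO are pure solids — omitted from Qp.)
Qp = P(CO₂) = 0.00351
ΔG = RT ln(Qp/Kp) = (8.314 J mol⁻¹ K⁻¹)(900 K) × ln(0.00351/0.0110)
   = (7.483 kJ/mol)(-1.142) = -8.55 kJ/mol
ΔG < 0, so the forward reaction is spontaneous (proceeds forward).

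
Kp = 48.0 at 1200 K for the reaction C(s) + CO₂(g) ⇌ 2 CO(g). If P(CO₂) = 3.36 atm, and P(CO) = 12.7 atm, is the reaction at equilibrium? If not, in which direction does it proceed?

neither direction; the system is at equilibrium

(C is a pure solid — omitted from Qp.)
Qp = P(CO)² / P(CO₂) = (12.7)² / (3.36) = 48.0
Qp = 48.0 = Kp, so the system is already at equilibrium.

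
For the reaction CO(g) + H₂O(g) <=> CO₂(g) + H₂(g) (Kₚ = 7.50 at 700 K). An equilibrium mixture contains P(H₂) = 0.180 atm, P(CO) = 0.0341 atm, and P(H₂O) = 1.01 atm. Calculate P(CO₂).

P(CO₂) = 1.44 atm

At equilibrium, Kₚ = P(CO₂)·P(H₂) / (P(CO)·P(H₂O)) = 7.50.
(P(CO₂))·(0.180) / ((0.0341)·(1.01)) = 7.50
P(CO₂) = 1.44 atm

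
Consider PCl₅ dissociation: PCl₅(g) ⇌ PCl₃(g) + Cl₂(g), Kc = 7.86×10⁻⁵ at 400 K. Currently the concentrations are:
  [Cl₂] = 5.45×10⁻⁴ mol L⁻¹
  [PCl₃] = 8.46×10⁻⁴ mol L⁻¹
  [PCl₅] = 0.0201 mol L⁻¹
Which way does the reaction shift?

Qc = [PCl₃]·[Cl₂] / [PCl₅] = (8.46×10⁻⁴)·(5.45×10⁻⁴) / (0.0201) = 2.29×10⁻⁵
Qc = 2.29×10⁻⁵ < Kc = 7.86×10⁻⁵, so the forward reaction proceeds.

in the forward direction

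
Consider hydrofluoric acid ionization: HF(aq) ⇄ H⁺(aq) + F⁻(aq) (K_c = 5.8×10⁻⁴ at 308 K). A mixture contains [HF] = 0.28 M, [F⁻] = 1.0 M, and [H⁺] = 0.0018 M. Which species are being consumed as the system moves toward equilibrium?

H⁺, F⁻ (products)

Q_c = [H⁺]·[F⁻] / [HF] = (0.0018)·(1.0) / (0.28) = 0.0064
Q_c = 0.0064 > K_c = 5.8×10⁻⁴: net reverse reaction.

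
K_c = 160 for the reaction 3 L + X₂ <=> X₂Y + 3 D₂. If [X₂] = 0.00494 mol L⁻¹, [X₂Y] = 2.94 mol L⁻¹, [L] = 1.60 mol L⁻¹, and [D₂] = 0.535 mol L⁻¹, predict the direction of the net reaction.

in the forward direction

Q_c = [X₂Y]·[D₂]³ / ([L]³·[X₂]) = (2.94)·(0.535)³ / ((1.60)³·(0.00494)) = 22.2
Q_c = 22.2 < K_c = 160, so the forward reaction proceeds.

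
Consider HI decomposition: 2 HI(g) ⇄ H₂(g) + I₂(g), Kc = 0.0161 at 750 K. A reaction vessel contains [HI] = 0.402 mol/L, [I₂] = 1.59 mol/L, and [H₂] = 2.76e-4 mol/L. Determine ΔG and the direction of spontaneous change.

ΔG = -11.1 kJ/mol; the forward reaction is spontaneous

Qc = [H₂]·[I₂] / [HI]² = (2.76e-4)·(1.59) / (0.402)² = 0.00272
ΔG = RT ln(Qc/Kc) = (8.314 J mol⁻¹ K⁻¹)(750 K) × ln(0.00272/0.0161)
   = (6.236 kJ/mol)(-1.778) = -11.1 kJ/mol
ΔG < 0, so the forward reaction is spontaneous (proceeds forward).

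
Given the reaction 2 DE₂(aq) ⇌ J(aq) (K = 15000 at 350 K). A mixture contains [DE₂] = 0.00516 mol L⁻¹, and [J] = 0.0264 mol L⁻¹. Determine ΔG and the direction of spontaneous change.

ΔG = -7.90 kJ/mol; the forward reaction is spontaneous

Q = [J] / [DE₂]² = (0.0264) / (0.00516)² = 992
ΔG = RT ln(Q/K) = (8.314 J mol⁻¹ K⁻¹)(350 K) × ln(992/15000)
   = (2.910 kJ/mol)(-2.716) = -7.90 kJ/mol
ΔG < 0, so the forward reaction is spontaneous (proceeds forward).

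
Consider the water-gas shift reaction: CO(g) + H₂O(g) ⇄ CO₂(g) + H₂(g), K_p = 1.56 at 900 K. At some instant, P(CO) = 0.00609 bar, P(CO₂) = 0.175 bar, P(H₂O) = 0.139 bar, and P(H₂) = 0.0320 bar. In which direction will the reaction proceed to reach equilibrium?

reverse (toward reactants)

Q_p = P(CO₂)·P(H₂) / (P(CO)·P(H₂O)) = (0.175)·(0.0320) / ((0.00609)·(0.139)) = 6.62
Q_p = 6.62 > K_p = 1.56, so the reverse reaction proceeds.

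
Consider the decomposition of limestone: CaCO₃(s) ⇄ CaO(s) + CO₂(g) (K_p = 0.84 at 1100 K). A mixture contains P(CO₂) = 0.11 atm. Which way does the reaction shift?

(CaCO₃, CaO are pure solids — omitted from Q_p.)
Q_p = P(CO₂) = 0.11
Q_p = 0.11 < K_p = 0.84, so the forward reaction proceeds.

toward products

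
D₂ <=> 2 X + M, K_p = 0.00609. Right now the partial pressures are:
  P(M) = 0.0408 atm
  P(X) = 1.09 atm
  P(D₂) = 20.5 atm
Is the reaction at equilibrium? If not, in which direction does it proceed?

Q_p = P(X)²·P(M) / P(D₂) = (1.09)²·(0.0408) / (20.5) = 0.00236
Q_p = 0.00236 < K_p = 0.00609, so the forward reaction proceeds.

toward products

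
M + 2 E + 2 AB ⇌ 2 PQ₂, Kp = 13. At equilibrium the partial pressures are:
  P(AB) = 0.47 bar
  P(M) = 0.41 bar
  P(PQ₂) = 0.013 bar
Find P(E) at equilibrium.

P(E) = 0.012 bar

At equilibrium, Kp = P(PQ₂)² / (P(M)·P(E)²·P(AB)²) = 13.
(0.013)² / ((0.41)·(P(E))²·(0.47)²) = 13
P(E)² = 1.44×10⁻⁴ ⇒ P(E) = 0.012 bar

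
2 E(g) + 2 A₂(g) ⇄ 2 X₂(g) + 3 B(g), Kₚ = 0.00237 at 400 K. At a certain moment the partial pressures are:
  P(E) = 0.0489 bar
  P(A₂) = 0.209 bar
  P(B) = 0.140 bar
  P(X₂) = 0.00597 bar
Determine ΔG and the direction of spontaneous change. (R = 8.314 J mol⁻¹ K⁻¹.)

ΔG = -3.09 kJ/mol; the forward reaction is spontaneous

Qₚ = P(X₂)²·P(B)³ / (P(E)²·P(A₂)²) = (0.00597)²·(0.140)³ / ((0.0489)²·(0.209)²) = 9.36×10⁻⁴
ΔG = RT ln(Qₚ/Kₚ) = (8.314 J mol⁻¹ K⁻¹)(400 K) × ln(9.36×10⁻⁴/0.00237)
   = (3.326 kJ/mol)(-0.9290) = -3.09 kJ/mol
ΔG < 0, so the forward reaction is spontaneous (proceeds forward).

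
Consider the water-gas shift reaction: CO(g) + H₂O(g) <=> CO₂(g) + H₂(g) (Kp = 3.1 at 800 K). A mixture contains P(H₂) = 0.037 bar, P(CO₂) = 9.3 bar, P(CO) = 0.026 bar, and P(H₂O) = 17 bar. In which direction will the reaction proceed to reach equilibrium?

Qp = P(CO₂)·P(H₂) / (P(CO)·P(H₂O)) = (9.3)·(0.037) / ((0.026)·(17)) = 0.78
Qp = 0.78 < Kp = 3.1, so the forward reaction proceeds.

forward (toward products)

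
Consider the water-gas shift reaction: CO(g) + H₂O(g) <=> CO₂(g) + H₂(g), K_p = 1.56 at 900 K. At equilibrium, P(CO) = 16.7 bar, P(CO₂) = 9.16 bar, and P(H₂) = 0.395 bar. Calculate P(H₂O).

P(H₂O) = 0.139 bar

At equilibrium, K_p = P(CO₂)·P(H₂) / (P(CO)·P(H₂O)) = 1.56.
(9.16)·(0.395) / ((16.7)·(P(H₂O))) = 1.56
P(H₂O) = 0.139 bar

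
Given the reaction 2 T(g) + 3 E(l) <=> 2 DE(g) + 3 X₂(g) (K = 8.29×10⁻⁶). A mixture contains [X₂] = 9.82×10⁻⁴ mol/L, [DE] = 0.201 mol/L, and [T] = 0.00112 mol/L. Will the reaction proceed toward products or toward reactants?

(E is a pure liquid — omitted from Q.)
Q = [DE]²·[X₂]³ / [T]² = (0.201)²·(9.82×10⁻⁴)³ / (0.00112)² = 3.05×10⁻⁵
Q = 3.05×10⁻⁵ > K = 8.29×10⁻⁶, so the reverse reaction proceeds.

toward reactants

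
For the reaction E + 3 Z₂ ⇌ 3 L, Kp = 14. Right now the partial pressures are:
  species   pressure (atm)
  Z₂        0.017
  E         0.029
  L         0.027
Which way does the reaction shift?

Qp = P(L)³ / (P(E)·P(Z₂)³) = (0.027)³ / ((0.029)·(0.017)³) = 140
Qp = 140 > Kp = 14, so the reverse reaction proceeds.

in the reverse direction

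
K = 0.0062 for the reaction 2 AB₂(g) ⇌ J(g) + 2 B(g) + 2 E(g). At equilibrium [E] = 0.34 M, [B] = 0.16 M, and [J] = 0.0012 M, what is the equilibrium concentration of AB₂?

At equilibrium, K = [J]·[B]²·[E]² / [AB₂]² = 0.0062.
(0.0012)·(0.16)²·(0.34)² / ([AB₂])² = 0.0062
[AB₂]² = 5.73×10⁻⁴ ⇒ [AB₂] = 0.024 M

[AB₂] = 0.024 M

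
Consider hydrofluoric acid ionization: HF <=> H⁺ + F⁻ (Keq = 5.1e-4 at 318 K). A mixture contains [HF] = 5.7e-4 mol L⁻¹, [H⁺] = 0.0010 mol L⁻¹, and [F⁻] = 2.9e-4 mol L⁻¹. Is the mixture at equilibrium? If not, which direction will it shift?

Q = [H⁺]·[F⁻] / [HF] = (0.0010)·(2.9e-4) / (5.7e-4) = 5.1e-4
Q = 5.1e-4 = Keq; the system is at equilibrium.

yes, at equilibrium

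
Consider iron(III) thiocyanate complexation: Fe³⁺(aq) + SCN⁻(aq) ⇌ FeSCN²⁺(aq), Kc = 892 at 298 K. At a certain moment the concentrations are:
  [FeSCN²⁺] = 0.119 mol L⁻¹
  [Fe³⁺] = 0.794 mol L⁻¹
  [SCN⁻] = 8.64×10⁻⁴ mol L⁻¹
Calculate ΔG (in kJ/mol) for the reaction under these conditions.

Qc = [FeSCN²⁺] / ([Fe³⁺]·[SCN⁻]) = (0.119) / ((0.794)·(8.64×10⁻⁴)) = 173
ΔG = RT ln(Qc/Kc) = (8.314 J mol⁻¹ K⁻¹)(298 K) × ln(173/892)
   = (2.478 kJ/mol)(-1.640) = -4.06 kJ/mol
ΔG < 0, so the forward reaction is spontaneous (proceeds forward).

ΔG = -4.06 kJ/mol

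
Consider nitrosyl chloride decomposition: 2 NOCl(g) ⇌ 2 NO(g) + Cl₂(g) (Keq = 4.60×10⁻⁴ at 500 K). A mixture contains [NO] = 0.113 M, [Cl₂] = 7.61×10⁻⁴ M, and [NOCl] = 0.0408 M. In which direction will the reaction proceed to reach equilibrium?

Q = [NO]²·[Cl₂] / [NOCl]² = (0.113)²·(7.61×10⁻⁴) / (0.0408)² = 0.00584
Q = 0.00584 > Keq = 4.60×10⁻⁴, so the reverse reaction proceeds.

in the reverse direction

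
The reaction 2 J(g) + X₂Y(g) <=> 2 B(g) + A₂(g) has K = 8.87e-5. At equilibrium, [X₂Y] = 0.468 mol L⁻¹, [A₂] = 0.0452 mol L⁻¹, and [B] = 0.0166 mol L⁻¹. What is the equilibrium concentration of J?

At equilibrium, K = [B]²·[A₂] / ([J]²·[X₂Y]) = 8.87e-5.
(0.0166)²·(0.0452) / (([J])²·(0.468)) = 8.87e-5
[J]² = 0.300 ⇒ [J] = 0.548 mol L⁻¹

[J] = 0.548 mol L⁻¹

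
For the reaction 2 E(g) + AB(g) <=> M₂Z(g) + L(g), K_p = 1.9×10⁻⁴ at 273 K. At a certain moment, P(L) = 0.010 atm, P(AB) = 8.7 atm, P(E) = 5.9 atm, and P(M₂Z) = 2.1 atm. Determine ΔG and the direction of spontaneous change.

ΔG = -2.29 kJ/mol; the forward reaction is spontaneous

Q_p = P(M₂Z)·P(L) / (P(E)²·P(AB)) = (2.1)·(0.010) / ((5.9)²·(8.7)) = 6.93×10⁻⁵
ΔG = RT ln(Q_p/K_p) = (8.314 J mol⁻¹ K⁻¹)(273 K) × ln(6.93×10⁻⁵/1.9×10⁻⁴)
   = (2.270 kJ/mol)(-1.009) = -2.29 kJ/mol
ΔG < 0, so the forward reaction is spontaneous (proceeds forward).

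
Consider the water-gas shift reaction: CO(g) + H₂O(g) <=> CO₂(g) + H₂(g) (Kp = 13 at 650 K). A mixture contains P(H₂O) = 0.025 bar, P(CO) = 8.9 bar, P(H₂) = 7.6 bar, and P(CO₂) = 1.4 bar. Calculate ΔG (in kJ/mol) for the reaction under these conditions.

Qp = P(CO₂)·P(H₂) / (P(CO)·P(H₂O)) = (1.4)·(7.6) / ((8.9)·(0.025)) = 47.8
ΔG = RT ln(Qp/Kp) = (8.314 J mol⁻¹ K⁻¹)(650 K) × ln(47.8/13)
   = (5.404 kJ/mol)(1.302) = 7.04 kJ/mol
ΔG > 0, so the forward reaction is non-spontaneous (proceeds in reverse).

ΔG = 7.04 kJ/mol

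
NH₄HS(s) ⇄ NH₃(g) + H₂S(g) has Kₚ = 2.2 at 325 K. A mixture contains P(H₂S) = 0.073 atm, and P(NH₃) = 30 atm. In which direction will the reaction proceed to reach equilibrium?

at equilibrium

(NH₄HS is a pure solid — omitted from Qₚ.)
Qₚ = P(NH₃)·P(H₂S) = (30)·(0.073) = 2.2
Qₚ = 2.2 = Kₚ, so the system is already at equilibrium.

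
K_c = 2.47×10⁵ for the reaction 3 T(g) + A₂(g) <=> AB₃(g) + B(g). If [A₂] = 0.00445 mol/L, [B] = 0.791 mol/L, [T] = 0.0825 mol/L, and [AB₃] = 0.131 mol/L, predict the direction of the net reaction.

Q_c = [AB₃]·[B] / ([T]³·[A₂]) = (0.131)·(0.791) / ((0.0825)³·(0.00445)) = 41500
Q_c = 41500 < K_c = 2.47×10⁵, so the forward reaction proceeds.

to the right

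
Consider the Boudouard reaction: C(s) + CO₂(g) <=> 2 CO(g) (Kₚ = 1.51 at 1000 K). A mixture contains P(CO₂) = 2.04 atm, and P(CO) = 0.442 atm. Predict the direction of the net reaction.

(C is a pure solid — omitted from Qₚ.)
Qₚ = P(CO)² / P(CO₂) = (0.442)² / (2.04) = 0.0958
Qₚ = 0.0958 < Kₚ = 1.51, so the forward reaction proceeds.

to the right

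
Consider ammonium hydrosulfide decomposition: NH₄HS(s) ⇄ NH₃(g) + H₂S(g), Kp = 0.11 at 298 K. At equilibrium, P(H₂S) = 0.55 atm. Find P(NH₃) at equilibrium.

(NH₄HS is a pure solid — omitted from Kp.)
At equilibrium, Kp = P(NH₃)·P(H₂S) = 0.11.
(P(NH₃))·(0.55) = 0.11
P(NH₃) = 0.200 = 0.20 atm

P(NH₃) = 0.20 atm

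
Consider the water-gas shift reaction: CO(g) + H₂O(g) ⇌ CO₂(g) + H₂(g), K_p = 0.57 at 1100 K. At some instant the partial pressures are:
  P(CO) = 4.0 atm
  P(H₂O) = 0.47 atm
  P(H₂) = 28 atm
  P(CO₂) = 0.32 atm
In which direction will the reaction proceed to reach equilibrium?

Q_p = P(CO₂)·P(H₂) / (P(CO)·P(H₂O)) = (0.32)·(28) / ((4.0)·(0.47)) = 4.8
Q_p = 4.8 > K_p = 0.57, so the reverse reaction proceeds.

in the reverse direction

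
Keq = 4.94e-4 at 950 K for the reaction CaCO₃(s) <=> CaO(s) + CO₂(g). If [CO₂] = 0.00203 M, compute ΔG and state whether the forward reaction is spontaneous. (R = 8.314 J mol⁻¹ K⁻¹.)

(CaCO₃, CaO are pure solids — omitted from Q.)
Q = [CO₂] = 0.00203
ΔG = RT ln(Q/Keq) = (8.314 J mol⁻¹ K⁻¹)(950 K) × ln(0.00203/4.94e-4)
   = (7.898 kJ/mol)(1.413) = 11.2 kJ/mol
ΔG > 0, so the forward reaction is non-spontaneous (proceeds in reverse).

ΔG = 11.2 kJ/mol; the forward reaction is non-spontaneous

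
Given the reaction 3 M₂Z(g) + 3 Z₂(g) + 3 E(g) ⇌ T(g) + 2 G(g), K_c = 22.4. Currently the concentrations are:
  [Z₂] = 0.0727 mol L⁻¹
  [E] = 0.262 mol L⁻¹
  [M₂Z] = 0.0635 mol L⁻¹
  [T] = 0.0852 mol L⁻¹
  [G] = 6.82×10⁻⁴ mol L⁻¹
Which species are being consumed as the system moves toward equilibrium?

Q_c = [T]·[G]² / ([M₂Z]³·[Z₂]³·[E]³) = (0.0852)·(6.82×10⁻⁴)² / ((0.0635)³·(0.0727)³·(0.262)³) = 22.4
Q_c = 22.4 = K_c; the system is at equilibrium.

none (at equilibrium)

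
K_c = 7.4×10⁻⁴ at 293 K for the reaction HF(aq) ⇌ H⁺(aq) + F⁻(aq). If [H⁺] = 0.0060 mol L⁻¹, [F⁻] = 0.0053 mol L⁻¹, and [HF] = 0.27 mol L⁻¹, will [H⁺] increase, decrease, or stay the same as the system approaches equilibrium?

Q_c = [H⁺]·[F⁻] / [HF] = (0.0060)·(0.0053) / (0.27) = 1.2×10⁻⁴
Q_c = 1.2×10⁻⁴ < K_c = 7.4×10⁻⁴: net forward reaction.
H⁺ is a product, so it increases.

increase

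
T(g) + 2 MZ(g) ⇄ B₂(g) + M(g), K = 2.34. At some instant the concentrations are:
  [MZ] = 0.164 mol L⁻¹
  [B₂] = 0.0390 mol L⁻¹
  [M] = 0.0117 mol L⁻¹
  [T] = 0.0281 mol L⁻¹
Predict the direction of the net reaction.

Q = [B₂]·[M] / ([T]·[MZ]²) = (0.0390)·(0.0117) / ((0.0281)·(0.164)²) = 0.604
Q = 0.604 < K = 2.34, so the forward reaction proceeds.

to the right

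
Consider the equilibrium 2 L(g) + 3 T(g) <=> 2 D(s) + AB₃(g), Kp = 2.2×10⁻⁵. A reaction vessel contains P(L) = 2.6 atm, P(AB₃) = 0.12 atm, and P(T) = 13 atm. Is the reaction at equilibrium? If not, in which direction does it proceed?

in the forward direction

(D is a pure solid — omitted from Qp.)
Qp = P(AB₃) / (P(L)²·P(T)³) = (0.12) / ((2.6)²·(13)³) = 8.1×10⁻⁶
Qp = 8.1×10⁻⁶ < Kp = 2.2×10⁻⁵, so the forward reaction proceeds.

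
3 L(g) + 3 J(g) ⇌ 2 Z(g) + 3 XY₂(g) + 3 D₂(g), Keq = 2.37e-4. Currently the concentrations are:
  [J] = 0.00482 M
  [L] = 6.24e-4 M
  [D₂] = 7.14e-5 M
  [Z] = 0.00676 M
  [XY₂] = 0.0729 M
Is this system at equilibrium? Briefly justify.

yes, at equilibrium

Q = [Z]²·[XY₂]³·[D₂]³ / ([L]³·[J]³) = (0.00676)²·(0.0729)³·(7.14e-5)³ / ((6.24e-4)³·(0.00482)³) = 2.37e-4
Q = 2.37e-4 = Keq; the system is at equilibrium.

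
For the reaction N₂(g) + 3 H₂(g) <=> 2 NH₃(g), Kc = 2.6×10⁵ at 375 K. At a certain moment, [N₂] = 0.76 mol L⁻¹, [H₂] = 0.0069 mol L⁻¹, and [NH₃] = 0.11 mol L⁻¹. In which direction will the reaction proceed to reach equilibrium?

Qc = [NH₃]² / ([N₂]·[H₂]³) = (0.11)² / ((0.76)·(0.0069)³) = 48000
Qc = 48000 < Kc = 2.6×10⁵, so the forward reaction proceeds.

to the right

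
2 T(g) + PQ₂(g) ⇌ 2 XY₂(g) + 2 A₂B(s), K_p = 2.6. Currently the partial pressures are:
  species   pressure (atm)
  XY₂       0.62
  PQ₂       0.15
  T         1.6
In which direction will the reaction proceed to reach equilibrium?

in the forward direction

(A₂B is a pure solid — omitted from Q_p.)
Q_p = P(XY₂)² / (P(T)²·P(PQ₂)) = (0.62)² / ((1.6)²·(0.15)) = 1.0
Q_p = 1.0 < K_p = 2.6, so the forward reaction proceeds.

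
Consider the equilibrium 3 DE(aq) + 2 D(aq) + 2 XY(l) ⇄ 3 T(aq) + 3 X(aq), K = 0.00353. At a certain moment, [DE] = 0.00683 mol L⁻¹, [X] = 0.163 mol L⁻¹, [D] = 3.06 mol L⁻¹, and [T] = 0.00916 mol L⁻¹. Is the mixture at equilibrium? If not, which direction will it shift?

(XY is a pure liquid — omitted from Q.)
Q = [T]³·[X]³ / ([DE]³·[D]²) = (0.00916)³·(0.163)³ / ((0.00683)³·(3.06)²) = 0.00112
Q = 0.00112 < K = 0.00353: net forward reaction.

no; Q < K, reaction proceeds forward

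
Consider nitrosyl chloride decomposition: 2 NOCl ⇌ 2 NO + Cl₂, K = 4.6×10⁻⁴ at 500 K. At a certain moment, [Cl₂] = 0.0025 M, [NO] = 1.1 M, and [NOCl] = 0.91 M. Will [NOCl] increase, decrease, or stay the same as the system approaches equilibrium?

Q = [NO]²·[Cl₂] / [NOCl]² = (1.1)²·(0.0025) / (0.91)² = 0.0037
Q = 0.0037 > K = 4.6×10⁻⁴: net reverse reaction.
NOCl is a reactant, so it increases.

increase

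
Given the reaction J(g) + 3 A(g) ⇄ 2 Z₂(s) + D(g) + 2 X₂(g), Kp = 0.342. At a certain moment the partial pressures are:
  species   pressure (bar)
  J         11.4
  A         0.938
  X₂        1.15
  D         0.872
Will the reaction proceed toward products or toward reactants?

(Z₂ is a pure solid — omitted from Qp.)
Qp = P(D)·P(X₂)² / (P(J)·P(A)³) = (0.872)·(1.15)² / ((11.4)·(0.938)³) = 0.123
Qp = 0.123 < Kp = 0.342, so the forward reaction proceeds.

to the right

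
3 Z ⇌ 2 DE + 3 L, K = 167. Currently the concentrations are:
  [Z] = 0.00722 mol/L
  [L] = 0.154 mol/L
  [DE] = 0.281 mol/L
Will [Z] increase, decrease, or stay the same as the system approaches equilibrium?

Q = [DE]²·[L]³ / [Z]³ = (0.281)²·(0.154)³ / (0.00722)³ = 766
Q = 766 > K = 167: net reverse reaction.
Z is a reactant, so it increases.

increase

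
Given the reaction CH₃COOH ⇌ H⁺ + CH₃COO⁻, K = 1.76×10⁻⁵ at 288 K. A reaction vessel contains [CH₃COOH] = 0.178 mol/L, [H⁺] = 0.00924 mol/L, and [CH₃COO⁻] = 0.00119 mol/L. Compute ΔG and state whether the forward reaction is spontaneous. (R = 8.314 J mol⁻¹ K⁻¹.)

ΔG = 3.01 kJ/mol; the forward reaction is non-spontaneous

Q = [H⁺]·[CH₃COO⁻] / [CH₃COOH] = (0.00924)·(0.00119) / (0.178) = 6.18×10⁻⁵
ΔG = RT ln(Q/K) = (8.314 J mol⁻¹ K⁻¹)(288 K) × ln(6.18×10⁻⁵/1.76×10⁻⁵)
   = (2.394 kJ/mol)(1.256) = 3.01 kJ/mol
ΔG > 0, so the forward reaction is non-spontaneous (proceeds in reverse).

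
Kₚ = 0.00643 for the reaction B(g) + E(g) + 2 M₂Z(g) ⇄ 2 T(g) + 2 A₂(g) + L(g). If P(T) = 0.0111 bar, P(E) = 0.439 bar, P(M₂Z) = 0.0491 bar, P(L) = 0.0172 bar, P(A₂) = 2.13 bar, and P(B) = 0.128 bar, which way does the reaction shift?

in the reverse direction

Qₚ = P(T)²·P(A₂)²·P(L) / (P(B)·P(E)·P(M₂Z)²) = (0.0111)²·(2.13)²·(0.0172) / ((0.128)·(0.439)·(0.0491)²) = 0.0710
Qₚ = 0.0710 > Kₚ = 0.00643, so the reverse reaction proceeds.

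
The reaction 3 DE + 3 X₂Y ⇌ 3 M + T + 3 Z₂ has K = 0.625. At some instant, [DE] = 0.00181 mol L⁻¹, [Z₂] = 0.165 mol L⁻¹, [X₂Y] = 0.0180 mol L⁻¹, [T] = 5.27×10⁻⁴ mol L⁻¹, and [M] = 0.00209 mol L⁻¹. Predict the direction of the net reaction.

at equilibrium

Q = [M]³·[T]·[Z₂]³ / ([DE]³·[X₂Y]³) = (0.00209)³·(5.27×10⁻⁴)·(0.165)³ / ((0.00181)³·(0.0180)³) = 0.625
Q = 0.625 = K, so the system is already at equilibrium.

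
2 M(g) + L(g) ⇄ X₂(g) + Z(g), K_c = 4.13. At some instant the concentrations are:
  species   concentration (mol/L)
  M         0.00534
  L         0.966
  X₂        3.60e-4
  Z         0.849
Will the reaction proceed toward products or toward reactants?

Q_c = [X₂]·[Z] / ([M]²·[L]) = (3.60e-4)·(0.849) / ((0.00534)²·(0.966)) = 11.1
Q_c = 11.1 > K_c = 4.13, so the reverse reaction proceeds.

reverse (toward reactants)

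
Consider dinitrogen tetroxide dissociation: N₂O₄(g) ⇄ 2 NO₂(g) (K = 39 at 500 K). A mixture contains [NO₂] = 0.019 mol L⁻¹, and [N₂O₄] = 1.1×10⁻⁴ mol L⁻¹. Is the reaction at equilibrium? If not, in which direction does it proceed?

forward (toward products)

Q = [NO₂]² / [N₂O₄] = (0.019)² / (1.1×10⁻⁴) = 3.3
Q = 3.3 < K = 39, so the forward reaction proceeds.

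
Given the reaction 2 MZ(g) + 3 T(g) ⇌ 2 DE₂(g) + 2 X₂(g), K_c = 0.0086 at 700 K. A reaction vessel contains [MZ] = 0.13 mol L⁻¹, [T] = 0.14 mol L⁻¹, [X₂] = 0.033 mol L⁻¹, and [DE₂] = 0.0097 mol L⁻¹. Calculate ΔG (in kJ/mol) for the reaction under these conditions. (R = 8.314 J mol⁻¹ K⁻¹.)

ΔG = -7.91 kJ/mol

Q_c = [DE₂]²·[X₂]² / ([MZ]²·[T]³) = (0.0097)²·(0.033)² / ((0.13)²·(0.14)³) = 0.00221
ΔG = RT ln(Q_c/K_c) = (8.314 J mol⁻¹ K⁻¹)(700 K) × ln(0.00221/0.0086)
   = (5.820 kJ/mol)(-1.359) = -7.91 kJ/mol
ΔG < 0, so the forward reaction is spontaneous (proceeds forward).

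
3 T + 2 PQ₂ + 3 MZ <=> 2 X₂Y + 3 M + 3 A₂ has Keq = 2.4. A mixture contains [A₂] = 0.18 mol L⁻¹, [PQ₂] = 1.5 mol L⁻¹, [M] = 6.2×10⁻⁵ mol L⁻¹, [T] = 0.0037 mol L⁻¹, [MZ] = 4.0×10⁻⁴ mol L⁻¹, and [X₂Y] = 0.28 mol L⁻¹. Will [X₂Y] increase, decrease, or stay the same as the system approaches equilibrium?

decrease

Q = [X₂Y]²·[M]³·[A₂]³ / ([T]³·[PQ₂]²·[MZ]³) = (0.28)²·(6.2×10⁻⁵)³·(0.18)³ / ((0.0037)³·(1.5)²·(4.0×10⁻⁴)³) = 15
Q = 15 > Keq = 2.4: net reverse reaction.
X₂Y is a product, so it decreases.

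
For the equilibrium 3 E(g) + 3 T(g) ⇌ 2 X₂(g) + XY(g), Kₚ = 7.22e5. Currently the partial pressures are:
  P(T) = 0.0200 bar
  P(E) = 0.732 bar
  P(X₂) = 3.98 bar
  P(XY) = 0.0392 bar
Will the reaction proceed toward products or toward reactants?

Qₚ = P(X₂)²·P(XY) / (P(E)³·P(T)³) = (3.98)²·(0.0392) / ((0.732)³·(0.0200)³) = 1.98e5
Qₚ = 1.98e5 < Kₚ = 7.22e5, so the forward reaction proceeds.

in the forward direction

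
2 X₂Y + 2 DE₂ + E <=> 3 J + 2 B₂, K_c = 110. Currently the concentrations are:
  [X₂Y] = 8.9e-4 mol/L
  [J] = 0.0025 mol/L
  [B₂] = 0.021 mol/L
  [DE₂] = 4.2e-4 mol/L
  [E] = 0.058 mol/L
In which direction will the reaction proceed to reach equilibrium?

in the reverse direction

Q_c = [J]³·[B₂]² / ([X₂Y]²·[DE₂]²·[E]) = (0.0025)³·(0.021)² / ((8.9e-4)²·(4.2e-4)²·(0.058)) = 850
Q_c = 850 > K_c = 110, so the reverse reaction proceeds.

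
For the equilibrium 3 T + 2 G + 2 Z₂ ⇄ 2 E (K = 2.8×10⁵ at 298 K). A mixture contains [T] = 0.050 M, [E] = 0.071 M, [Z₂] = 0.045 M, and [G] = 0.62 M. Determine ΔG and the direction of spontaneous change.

Q = [E]² / ([T]³·[G]²·[Z₂]²) = (0.071)² / ((0.050)³·(0.62)²·(0.045)²) = 51800
ΔG = RT ln(Q/K) = (8.314 J mol⁻¹ K⁻¹)(298 K) × ln(51800/2.8×10⁵)
   = (2.478 kJ/mol)(-1.687) = -4.18 kJ/mol
ΔG < 0, so the forward reaction is spontaneous (proceeds forward).

ΔG = -4.18 kJ/mol; the forward reaction is spontaneous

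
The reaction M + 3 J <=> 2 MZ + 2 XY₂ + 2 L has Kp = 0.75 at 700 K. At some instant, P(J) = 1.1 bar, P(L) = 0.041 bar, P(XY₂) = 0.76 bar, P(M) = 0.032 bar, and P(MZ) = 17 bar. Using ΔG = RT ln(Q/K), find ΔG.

ΔG = 12.6 kJ/mol

Qp = P(MZ)²·P(XY₂)²·P(L)² / (P(M)·P(J)³) = (17)²·(0.76)²·(0.041)² / ((0.032)·(1.1)³) = 6.59
ΔG = RT ln(Qp/Kp) = (8.314 J mol⁻¹ K⁻¹)(700 K) × ln(6.59/0.75)
   = (5.820 kJ/mol)(2.173) = 12.6 kJ/mol
ΔG > 0, so the forward reaction is non-spontaneous (proceeds in reverse).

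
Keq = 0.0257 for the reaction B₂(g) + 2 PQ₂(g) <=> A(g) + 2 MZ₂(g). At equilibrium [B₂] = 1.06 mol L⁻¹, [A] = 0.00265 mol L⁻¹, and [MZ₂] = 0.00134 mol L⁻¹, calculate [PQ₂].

[PQ₂] = 4.18×10⁻⁴ mol L⁻¹

At equilibrium, Keq = [A]·[MZ₂]² / ([B₂]·[PQ₂]²) = 0.0257.
(0.00265)·(0.00134)² / ((1.06)·([PQ₂])²) = 0.0257
[PQ₂]² = 1.75×10⁻⁷ ⇒ [PQ₂] = 4.18×10⁻⁴ mol L⁻¹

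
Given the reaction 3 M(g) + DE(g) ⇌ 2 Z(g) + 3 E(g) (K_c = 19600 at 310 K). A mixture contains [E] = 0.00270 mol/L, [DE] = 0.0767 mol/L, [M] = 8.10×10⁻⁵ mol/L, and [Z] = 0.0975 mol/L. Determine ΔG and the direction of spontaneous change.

Q_c = [Z]²·[E]³ / ([M]³·[DE]) = (0.0975)²·(0.00270)³ / ((8.10×10⁻⁵)³·(0.0767)) = 4590
ΔG = RT ln(Q_c/K_c) = (8.314 J mol⁻¹ K⁻¹)(310 K) × ln(4590/19600)
   = (2.577 kJ/mol)(-1.452) = -3.74 kJ/mol
ΔG < 0, so the forward reaction is spontaneous (proceeds forward).

ΔG = -3.74 kJ/mol; the forward reaction is spontaneous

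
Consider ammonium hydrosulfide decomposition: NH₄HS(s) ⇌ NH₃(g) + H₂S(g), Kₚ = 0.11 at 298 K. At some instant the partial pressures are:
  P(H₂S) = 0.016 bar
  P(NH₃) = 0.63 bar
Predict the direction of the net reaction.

toward products

(NH₄HS is a pure solid — omitted from Qₚ.)
Qₚ = P(NH₃)·P(H₂S) = (0.63)·(0.016) = 0.010
Qₚ = 0.010 < Kₚ = 0.11, so the forward reaction proceeds.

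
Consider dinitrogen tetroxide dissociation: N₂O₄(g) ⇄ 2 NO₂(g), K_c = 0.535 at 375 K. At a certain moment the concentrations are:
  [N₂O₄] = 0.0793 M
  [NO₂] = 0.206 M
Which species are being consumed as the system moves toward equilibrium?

Q_c = [NO₂]² / [N₂O₄] = (0.206)² / (0.0793) = 0.535
Q_c = 0.535 = K_c; the system is at equilibrium.

none (at equilibrium)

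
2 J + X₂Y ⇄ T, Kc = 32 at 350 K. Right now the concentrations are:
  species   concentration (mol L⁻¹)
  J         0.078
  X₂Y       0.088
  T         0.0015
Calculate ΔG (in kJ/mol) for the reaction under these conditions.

Qc = [T] / ([J]²·[X₂Y]) = (0.0015) / ((0.078)²·(0.088)) = 2.80
ΔG = RT ln(Qc/Kc) = (8.314 J mol⁻¹ K⁻¹)(350 K) × ln(2.80/32)
   = (2.910 kJ/mol)(-2.436) = -7.09 kJ/mol
ΔG < 0, so the forward reaction is spontaneous (proceeds forward).

ΔG = -7.09 kJ/mol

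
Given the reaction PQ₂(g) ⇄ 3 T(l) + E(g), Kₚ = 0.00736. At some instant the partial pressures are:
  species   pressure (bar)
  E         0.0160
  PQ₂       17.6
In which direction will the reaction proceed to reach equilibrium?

to the right

(T is a pure liquid — omitted from Qₚ.)
Qₚ = P(E) / P(PQ₂) = (0.0160) / (17.6) = 9.09×10⁻⁴
Qₚ = 9.09×10⁻⁴ < Kₚ = 0.00736, so the forward reaction proceeds.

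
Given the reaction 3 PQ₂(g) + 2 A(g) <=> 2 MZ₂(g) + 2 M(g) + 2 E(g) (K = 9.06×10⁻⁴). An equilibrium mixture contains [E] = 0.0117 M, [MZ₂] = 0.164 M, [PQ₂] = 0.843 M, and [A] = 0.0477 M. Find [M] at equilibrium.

[M] = 0.579 M

At equilibrium, K = [MZ₂]²·[M]²·[E]² / ([PQ₂]³·[A]²) = 9.06×10⁻⁴.
(0.164)²·([M])²·(0.0117)² / ((0.843)³·(0.0477)²) = 9.06×10⁻⁴
[M]² = 0.335 ⇒ [M] = 0.579 M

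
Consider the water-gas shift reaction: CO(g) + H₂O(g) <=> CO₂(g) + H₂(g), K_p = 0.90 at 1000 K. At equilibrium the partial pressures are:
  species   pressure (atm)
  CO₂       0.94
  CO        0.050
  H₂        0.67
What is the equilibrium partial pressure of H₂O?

At equilibrium, K_p = P(CO₂)·P(H₂) / (P(CO)·P(H₂O)) = 0.90.
(0.94)·(0.67) / ((0.050)·(P(H₂O))) = 0.90
P(H₂O) = 14.0 = 14 atm

P(H₂O) = 14 atm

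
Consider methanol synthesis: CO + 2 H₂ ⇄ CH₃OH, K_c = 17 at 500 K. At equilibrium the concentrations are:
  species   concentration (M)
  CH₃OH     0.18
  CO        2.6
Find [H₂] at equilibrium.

[H₂] = 0.064 M

At equilibrium, K_c = [CH₃OH] / ([CO]·[H₂]²) = 17.
(0.18) / ((2.6)·([H₂])²) = 17
[H₂]² = 0.00407 ⇒ [H₂] = 0.064 M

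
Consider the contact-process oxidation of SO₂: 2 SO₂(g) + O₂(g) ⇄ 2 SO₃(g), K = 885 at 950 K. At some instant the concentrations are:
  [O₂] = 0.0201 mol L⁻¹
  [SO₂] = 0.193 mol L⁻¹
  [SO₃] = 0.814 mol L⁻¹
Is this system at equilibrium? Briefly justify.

Q = [SO₃]² / ([SO₂]²·[O₂]) = (0.814)² / ((0.193)²·(0.0201)) = 885
Q = 885 = K; the system is at equilibrium.

yes, at equilibrium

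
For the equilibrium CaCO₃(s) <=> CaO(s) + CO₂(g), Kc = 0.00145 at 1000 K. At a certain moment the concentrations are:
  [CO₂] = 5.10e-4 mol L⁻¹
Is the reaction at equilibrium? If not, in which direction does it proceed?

to the right

(CaCO₃, CaO are pure solids — omitted from Qc.)
Qc = [CO₂] = 5.10e-4
Qc = 5.10e-4 < Kc = 0.00145, so the forward reaction proceeds.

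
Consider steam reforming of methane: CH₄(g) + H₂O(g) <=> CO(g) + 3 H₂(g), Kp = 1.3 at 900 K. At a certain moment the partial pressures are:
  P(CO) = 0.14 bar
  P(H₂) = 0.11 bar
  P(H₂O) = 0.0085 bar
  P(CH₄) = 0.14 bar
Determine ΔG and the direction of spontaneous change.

Qp = P(CO)·P(H₂)³ / (P(CH₄)·P(H₂O)) = (0.14)·(0.11)³ / ((0.14)·(0.0085)) = 0.157
ΔG = RT ln(Qp/Kp) = (8.314 J mol⁻¹ K⁻¹)(900 K) × ln(0.157/1.3)
   = (7.483 kJ/mol)(-2.114) = -15.8 kJ/mol
ΔG < 0, so the forward reaction is spontaneous (proceeds forward).

ΔG = -15.8 kJ/mol; the forward reaction is spontaneous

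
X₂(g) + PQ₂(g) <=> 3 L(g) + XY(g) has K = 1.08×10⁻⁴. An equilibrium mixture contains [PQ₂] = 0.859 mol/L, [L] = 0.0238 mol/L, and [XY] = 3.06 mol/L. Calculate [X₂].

At equilibrium, K = [L]³·[XY] / ([X₂]·[PQ₂]) = 1.08×10⁻⁴.
(0.0238)³·(3.06) / (([X₂])·(0.859)) = 1.08×10⁻⁴
[X₂] = 0.445 mol/L

[X₂] = 0.445 mol/L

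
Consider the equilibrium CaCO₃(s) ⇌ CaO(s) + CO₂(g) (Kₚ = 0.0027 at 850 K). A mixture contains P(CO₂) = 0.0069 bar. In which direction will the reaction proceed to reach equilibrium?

in the reverse direction

(CaCO₃, CaO are pure solids — omitted from Qₚ.)
Qₚ = P(CO₂) = 0.0069
Qₚ = 0.0069 > Kₚ = 0.0027, so the reverse reaction proceeds.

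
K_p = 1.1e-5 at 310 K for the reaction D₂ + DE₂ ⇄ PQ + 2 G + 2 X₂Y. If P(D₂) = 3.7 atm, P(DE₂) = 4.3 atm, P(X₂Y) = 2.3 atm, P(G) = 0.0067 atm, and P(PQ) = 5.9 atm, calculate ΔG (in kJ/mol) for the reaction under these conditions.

ΔG = 5.36 kJ/mol

Q_p = P(PQ)·P(G)²·P(X₂Y)² / (P(D₂)·P(DE₂)) = (5.9)·(0.0067)²·(2.3)² / ((3.7)·(4.3)) = 8.81e-5
ΔG = RT ln(Q_p/K_p) = (8.314 J mol⁻¹ K⁻¹)(310 K) × ln(8.81e-5/1.1e-5)
   = (2.577 kJ/mol)(2.081) = 5.36 kJ/mol
ΔG > 0, so the forward reaction is non-spontaneous (proceeds in reverse).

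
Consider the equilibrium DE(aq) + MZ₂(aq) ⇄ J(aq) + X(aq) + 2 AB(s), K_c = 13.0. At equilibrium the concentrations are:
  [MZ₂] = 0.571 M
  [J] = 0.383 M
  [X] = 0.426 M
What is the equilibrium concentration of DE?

[DE] = 0.0220 M

(AB is a pure solid — omitted from K_c.)
At equilibrium, K_c = [J]·[X] / ([DE]·[MZ₂]) = 13.0.
(0.383)·(0.426) / (([DE])·(0.571)) = 13.0
[DE] = 0.0220 M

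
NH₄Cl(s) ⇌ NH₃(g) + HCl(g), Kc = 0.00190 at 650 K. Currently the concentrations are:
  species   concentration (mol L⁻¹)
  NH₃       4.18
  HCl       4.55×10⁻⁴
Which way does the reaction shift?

no net change (already at equilibrium)

(NH₄Cl is a pure solid — omitted from Qc.)
Qc = [NH₃]·[HCl] = (4.18)·(4.55×10⁻⁴) = 0.00190
Qc = 0.00190 = Kc, so the system is already at equilibrium.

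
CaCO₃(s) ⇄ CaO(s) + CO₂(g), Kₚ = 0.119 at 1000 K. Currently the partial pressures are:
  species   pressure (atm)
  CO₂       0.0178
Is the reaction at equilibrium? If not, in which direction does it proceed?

in the forward direction

(CaCO₃, CaO are pure solids — omitted from Qₚ.)
Qₚ = P(CO₂) = 0.0178
Qₚ = 0.0178 < Kₚ = 0.119, so the forward reaction proceeds.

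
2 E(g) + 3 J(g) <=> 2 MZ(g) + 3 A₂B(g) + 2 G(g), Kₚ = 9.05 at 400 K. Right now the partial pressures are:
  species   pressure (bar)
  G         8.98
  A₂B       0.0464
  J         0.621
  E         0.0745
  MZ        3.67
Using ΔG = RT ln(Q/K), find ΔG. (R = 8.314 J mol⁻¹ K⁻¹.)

Qₚ = P(MZ)²·P(A₂B)³·P(G)² / (P(E)²·P(J)³) = (3.67)²·(0.0464)³·(8.98)² / ((0.0745)²·(0.621)³) = 81.6
ΔG = RT ln(Qₚ/Kₚ) = (8.314 J mol⁻¹ K⁻¹)(400 K) × ln(81.6/9.05)
   = (3.326 kJ/mol)(2.199) = 7.31 kJ/mol
ΔG > 0, so the forward reaction is non-spontaneous (proceeds in reverse).

ΔG = 7.31 kJ/mol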